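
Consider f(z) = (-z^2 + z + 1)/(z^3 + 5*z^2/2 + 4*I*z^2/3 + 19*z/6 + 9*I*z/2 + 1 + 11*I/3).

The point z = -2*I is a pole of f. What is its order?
1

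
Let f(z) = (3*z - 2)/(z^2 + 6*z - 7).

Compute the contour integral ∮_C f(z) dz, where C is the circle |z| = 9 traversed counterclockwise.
By the residue theorem, ∮_C f(z) dz = 2πi · (sum of the residues of f at the poles inside |z| = 9).

The denominator factors as (z + 7)*(z - 1), so the singularities of f are simple poles at z = -7, z = 1.
  |-7|² = 49 < 81 = 9², so this pole is inside the contour.
  |1|² = 1 < 81 = 9², so this pole is inside the contour.

With P(z) = 3*z - 2 and Q(z) = z^2 + 6*z - 7, each pole is simple, so Res(f, z₀) = P(z₀)/Q'(z₀) with Q'(z) = 2*z + 6.
  Res(f, -7) = P(-7)/Q'(-7) = (-23)/(-8) = 23/8
  Res(f, 1) = P(1)/Q'(1) = (1)/(8) = 1/8

Sum of residues inside C: 3
∮_C f(z) dz = 2πi · (3) = 6*I*pi

Final answer: 6*I*pi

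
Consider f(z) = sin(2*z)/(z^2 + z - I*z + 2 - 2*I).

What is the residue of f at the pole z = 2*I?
Write f(z) = P(z)/Q(z) with P(z) = sin(2*z) and Q(z) = z^2 + z - I*z + 2 - 2*I.
The denominator factors as Q(z) = (z - 2*I)*(z + 1 + I), so z = 2*I is a simple zero of Q and P is analytic there; z = 2*I is therefore a simple pole and
  Res(f, z₀) = P(z₀)/Q'(z₀).

Q'(z) = 2*z + 1 - I, so Q'(2*I) = 1 + 3*I.
P(2*I) = I*sinh(4).

Res(f, 2*I) = (I*sinh(4))/(1 + 3*I) = (3/10 + I/10)*sinh(4)

Final answer: (3/10 + I/10)*sinh(4)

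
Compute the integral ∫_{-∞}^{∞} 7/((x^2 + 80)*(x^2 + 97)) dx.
7*pi*(-20*sqrt(97) + 97*sqrt(5))/32980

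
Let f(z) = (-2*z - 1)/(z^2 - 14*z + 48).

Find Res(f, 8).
-17/2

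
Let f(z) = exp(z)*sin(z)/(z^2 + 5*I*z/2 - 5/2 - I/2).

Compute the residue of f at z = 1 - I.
Write f(z) = P(z)/Q(z) with P(z) = exp(z)*sin(z) and Q(z) = z^2 + 5*I*z/2 - 5/2 - I/2.
The denominator factors as Q(z) = (z + 1 + 3*I/2)*(z - 1 + I), so z = 1 - I is a simple zero of Q and P is analytic there; z = 1 - I is therefore a simple pole and
  Res(f, z₀) = P(z₀)/Q'(z₀).

Q'(z) = 2*z + 5*I/2, so Q'(1 - I) = 2 + I/2.
P(1 - I) = exp(1 - I)*sin(1 - I).

Res(f, 1 - I) = (exp(1 - I)*sin(1 - I))/(2 + I/2) = (8/17 - 2*I/17)*exp(1 - I)*sin(1 - I)

Final answer: (8/17 - 2*I/17)*exp(1 - I)*sin(1 - I)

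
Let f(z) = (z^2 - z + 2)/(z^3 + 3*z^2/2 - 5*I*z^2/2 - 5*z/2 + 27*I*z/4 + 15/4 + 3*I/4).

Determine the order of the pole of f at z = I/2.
Factor the denominator:
  z^3 + 3*z^2/2 - 5*I*z^2/2 - 5*z/2 + 27*I*z/4 + 15/4 + 3*I/4 = (z - I/2)*(z + 3 - 3*I)*(z - 3/2 + I)

The numerator P(z) = z^2 - z + 2 has P(I/2) = 7/4 - I/2 ≠ 0, so no factor of (z - I/2) cancels.
Near z = I/2 we can therefore write f(z) = g(z)/(z - I/2) with g analytic at I/2 and g(I/2) ≠ 0 (g is the numerator divided by the remaining denominator factors).

Hence z = I/2 is a pole of order 1.

Final answer: 1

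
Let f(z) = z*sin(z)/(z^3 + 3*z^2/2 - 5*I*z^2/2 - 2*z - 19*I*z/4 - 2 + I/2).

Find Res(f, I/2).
Write f(z) = P(z)/Q(z) with P(z) = z*sin(z) and Q(z) = z^3 + 3*z^2/2 - 5*I*z^2/2 - 2*z - 19*I*z/4 - 2 + I/2.
The denominator factors as Q(z) = (z + 2)*(z - 1/2 - 2*I)*(z - I/2), so z = I/2 is a simple zero of Q and P is analytic there; z = I/2 is therefore a simple pole and
  Res(f, z₀) = P(z₀)/Q'(z₀).

Q'(z) = 3*z^2 + 3*z - 5*I*z - 2 - 19*I/4, so Q'(I/2) = -1/4 - 13*I/4.
P(I/2) = -sinh(1/2)/2.

Res(f, I/2) = (-sinh(1/2)/2)/(-1/4 - 13*I/4) = (1/85 - 13*I/85)*sinh(1/2)

Final answer: (1/85 - 13*I/85)*sinh(1/2)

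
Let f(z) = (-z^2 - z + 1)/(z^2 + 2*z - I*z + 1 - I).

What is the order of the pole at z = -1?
Factor the denominator:
  z^2 + 2*z - I*z + 1 - I = (z + 1)*(z + 1 - I)

The numerator P(z) = -z^2 - z + 1 has P(-1) = 1 ≠ 0, so no factor of (z + 1) cancels.
Near z = -1 we can therefore write f(z) = g(z)/(z + 1) with g analytic at -1 and g(-1) ≠ 0 (g is the numerator divided by the remaining denominator factors).

Hence z = -1 is a pole of order 1.

Final answer: 1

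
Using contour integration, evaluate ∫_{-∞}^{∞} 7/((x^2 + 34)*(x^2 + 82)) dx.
7*pi*(-17*sqrt(82) + 41*sqrt(34))/66912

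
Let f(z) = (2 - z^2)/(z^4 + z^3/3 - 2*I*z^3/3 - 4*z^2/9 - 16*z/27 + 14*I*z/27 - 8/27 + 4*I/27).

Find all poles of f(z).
The singularities of f are the zeros of the denominator. Factoring,
  z^4 + z^3/3 - 2*I*z^3/3 - 4*z^2/9 - 16*z/27 + 14*I*z/27 - 8/27 + 4*I/27 = (z + 1/3 - I)*(z - 1)*(z + 2/3)*(z + 1/3 + I/3)
so the candidates are z = -1/3 + I, z = 1, z = -2/3, z = -1/3 - I/3.

Check the numerator P(z) = 2 - z^2 at each one:
  P(-1/3 + I) = 26/9 + 2*I/3 ≠ 0, so z = -1/3 + I is a (simple) pole.
  P(1) = 1 ≠ 0, so z = 1 is a (simple) pole.
  P(-2/3) = 14/9 ≠ 0, so z = -2/3 is a (simple) pole.
  P(-1/3 - I/3) = 2 - 2*I/9 ≠ 0, so z = -1/3 - I/3 is a (simple) pole.

Poles of f: {-2/3, -1/3 - I/3, -1/3 + I, 1}

Final answer: {-2/3, -1/3 - I/3, -1/3 + I, 1}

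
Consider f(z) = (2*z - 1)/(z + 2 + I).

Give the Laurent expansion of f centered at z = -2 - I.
Put w = z - (-2 - I), i.e. z = w - 2 - I. The denominator is w, so it suffices to rewrite the numerator in powers of w.

P(z) = 2*z - 1
P(w - 2 - I) = -5 - 2*I + 2*w

Dividing each term by w:
  f = (-5 - 2*I)/w + 2

Substituting back w = z + 2 + I:
  f(z) = (-5 - 2*I)/(z + 2 + I) + 2

The series is finite because the numerator is a polynomial; the negative powers form the principal part, and the coefficient of 1/(z + 2 + I) gives Res(f, -2 - I) = -5 - 2*I.

Final answer: (-5 - 2*I)/(z + 2 + I) + 2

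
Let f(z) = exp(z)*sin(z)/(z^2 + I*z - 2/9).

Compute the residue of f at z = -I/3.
Write f(z) = P(z)/Q(z) with P(z) = exp(z)*sin(z) and Q(z) = z^2 + I*z - 2/9.
The denominator factors as Q(z) = (z + I/3)*(z + 2*I/3), so z = -I/3 is a simple zero of Q and P is analytic there; z = -I/3 is therefore a simple pole and
  Res(f, z₀) = P(z₀)/Q'(z₀).

Q'(z) = 2*z + I, so Q'(-I/3) = I/3.
P(-I/3) = -I*exp(-I/3)*sinh(1/3).

Res(f, -I/3) = (-I*exp(-I/3)*sinh(1/3))/(I/3) = -3*exp(-I/3)*sinh(1/3)

Final answer: -3*exp(-I/3)*sinh(1/3)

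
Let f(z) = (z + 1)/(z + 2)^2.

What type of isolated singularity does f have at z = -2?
Write f(z) = g(z)/(z + 2)^2 with g(z) = z + 1.
g is entire and g(-2) = -1 ≠ 0, so no factor of (z + 2) cancels: the Laurent expansion of f about z = -2 starts at the power -2, i.e. lim_{z→z₀} (z - z₀)^2 f(z) = -1 is finite and nonzero.
So z = -2 is a pole of order 2.

Final answer: pole of order 2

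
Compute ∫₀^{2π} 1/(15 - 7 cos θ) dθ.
Call the integral J. The integrand is 2π-periodic and we integrate over a full period, so shifting θ does not change the value (θ → θ + π flips the sign of the trig term). Hence
  J = ∫₀^{2π} dθ/(15 + 7 cos θ).
Put z = e^{iθ}: then cos θ = (z + 1/z)/2, dθ = dz/(iz), and z runs once counterclockwise around |z| = 1:
  J = ∮_{|z|=1} 1/(15 + 7*(z + 1/z)/2) · dz/(iz) = (2/i) ∮_{|z|=1} dz/(7*z^2 + 30*z + 7).
The roots of 7*z^2 + 30*z + 7 are z = (-15 ± sqrt(15^2 - 7^2))/7, with sqrt(176) = 4*sqrt(11); their product is 1, so only z₊ = -15/7 + 4*sqrt(11)/7 lies inside the unit circle (z₋ = -15/7 - 4*sqrt(11)/7 lies outside).
z₊ is a simple zero of q(z) = 7*z^2 + 30*z + 7, so Res(1/q, z₊) = 1/q'(z₊) with q'(z) = 14*z + 30; and q'(z₊) = 7*(z₊ - z₋) = 8*sqrt(11).
Therefore J = (2/i) · 2πi · 1/(8*sqrt(11)) = 2*pi/(4*sqrt(11)) = sqrt(11)*pi/22

Final answer: sqrt(11)*pi/22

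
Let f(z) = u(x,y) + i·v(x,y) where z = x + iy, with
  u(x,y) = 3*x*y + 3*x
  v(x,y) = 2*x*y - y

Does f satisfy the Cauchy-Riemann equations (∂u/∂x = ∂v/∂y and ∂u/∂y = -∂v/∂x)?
∂u/∂x = 3*y + 3
∂v/∂y = 2*x - 1
∂u/∂y = 3*x
∂v/∂x = 2*y
∂u/∂x ≠ ∂v/∂y and ∂u/∂y ≠ -∂v/∂x; the Cauchy-Riemann equations are not satisfied, so f is not analytic.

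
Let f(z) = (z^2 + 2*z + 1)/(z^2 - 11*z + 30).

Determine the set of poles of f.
{5, 6}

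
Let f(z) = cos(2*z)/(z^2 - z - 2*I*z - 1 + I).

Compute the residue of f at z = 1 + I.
cos(2 + 2*I)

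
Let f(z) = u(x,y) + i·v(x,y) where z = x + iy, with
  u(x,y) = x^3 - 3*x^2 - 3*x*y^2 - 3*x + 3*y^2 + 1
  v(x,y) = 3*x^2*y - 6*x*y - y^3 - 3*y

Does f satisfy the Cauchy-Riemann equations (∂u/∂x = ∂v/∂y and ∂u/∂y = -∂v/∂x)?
∂u/∂x = 3*x^2 - 6*x - 3*y^2 - 3
∂v/∂y = 3*x^2 - 6*x - 3*y^2 - 3
∂u/∂y = -6*x*y + 6*y
∂v/∂x = 6*x*y - 6*y
∂u/∂x = ∂v/∂y and ∂u/∂y = -∂v/∂x hold identically; f is analytic.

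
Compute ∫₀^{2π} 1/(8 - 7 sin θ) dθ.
Call the integral J. The integrand is 2π-periodic and we integrate over a full period, so shifting θ does not change the value (θ → θ + π/2 turns sin θ into cos θ; θ → θ + π flips the sign of the trig term). Hence
  J = ∫₀^{2π} dθ/(8 + 7 cos θ).
Put z = e^{iθ}: then cos θ = (z + 1/z)/2, dθ = dz/(iz), and z runs once counterclockwise around |z| = 1:
  J = ∮_{|z|=1} 1/(8 + 7*(z + 1/z)/2) · dz/(iz) = (2/i) ∮_{|z|=1} dz/(7*z^2 + 16*z + 7).
The roots of 7*z^2 + 16*z + 7 are z = (-8 ± sqrt(8^2 - 7^2))/7, with sqrt(15) = sqrt(15); their product is 1, so only z₊ = -8/7 + sqrt(15)/7 lies inside the unit circle (z₋ = -8/7 - sqrt(15)/7 lies outside).
z₊ is a simple zero of q(z) = 7*z^2 + 16*z + 7, so Res(1/q, z₊) = 1/q'(z₊) with q'(z) = 14*z + 16; and q'(z₊) = 7*(z₊ - z₋) = 2*sqrt(15).
Therefore J = (2/i) · 2πi · 1/(2*sqrt(15)) = 2*pi/(sqrt(15)) = 2*sqrt(15)*pi/15

Final answer: 2*sqrt(15)*pi/15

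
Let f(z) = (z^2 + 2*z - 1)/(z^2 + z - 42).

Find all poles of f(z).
{-7, 6}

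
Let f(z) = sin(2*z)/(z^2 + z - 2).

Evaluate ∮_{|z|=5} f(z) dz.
By the residue theorem, ∮_C f(z) dz = 2πi · (sum of the residues of f at the poles inside |z| = 5).

The denominator factors as (z + 2)*(z - 1), so the singularities of f are simple poles at z = -2, z = 1.
  |-2|² = 4 < 25 = 5², so this pole is inside the contour.
  |1|² = 1 < 25 = 5², so this pole is inside the contour.

With P(z) = sin(2*z) and Q(z) = z^2 + z - 2, each pole is simple, so Res(f, z₀) = P(z₀)/Q'(z₀) with Q'(z) = 2*z + 1.
  Res(f, -2) = P(-2)/Q'(-2) = (-sin(4))/(-3) = sin(4)/3
  Res(f, 1) = P(1)/Q'(1) = (sin(2))/(3) = sin(2)/3

Sum of residues inside C: sin(4)/3 + sin(2)/3
∮_C f(z) dz = 2πi · (sin(4)/3 + sin(2)/3) = 2*I*pi*sin(4)/3 + 2*I*pi*sin(2)/3

Final answer: 2*I*pi*sin(4)/3 + 2*I*pi*sin(2)/3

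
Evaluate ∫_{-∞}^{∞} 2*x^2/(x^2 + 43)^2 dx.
Let f(z) = 2*z^2/(z^2 + 43)^2. The denominator has no real zeros and deg Q - deg P = 2 ≥ 2, so the integral of f over the upper semicircle |z| = R tends to 0 as R → ∞. Closing the contour in the upper half-plane,
  ∫_{-∞}^{∞} f(x) dx = 2πi · Σ Res(f, z_k)  over the poles with Im z_k > 0.

Zeros of the denominator: z^2 + 43 = 0 gives z = ±sqrt(43)*I.
Upper half-plane: z = sqrt(43)*I (a pole of order 2).

Write f(z) = g(z)/(z - sqrt(43)*I)^2 with g(z) = 2*z^2/(z + sqrt(43)*I)^2. For a double pole, Res(f, z₀) = g'(z₀):
  g'(z) = 4*sqrt(43)*I*z/(z + sqrt(43)*I)^3
  Res(f, sqrt(43)*I) = g'(sqrt(43)*I) = -sqrt(43)*I/86

∫_{-∞}^{∞} f(x) dx = 2πi · (-sqrt(43)*I/86) = sqrt(43)*pi/43

Final answer: sqrt(43)*pi/43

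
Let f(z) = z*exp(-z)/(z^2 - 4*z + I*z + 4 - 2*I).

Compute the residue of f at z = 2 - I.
Write f(z) = P(z)/Q(z) with P(z) = z*exp(-z) and Q(z) = z^2 - 4*z + I*z + 4 - 2*I.
The denominator factors as Q(z) = (z - 2)*(z - 2 + I), so z = 2 - I is a simple zero of Q and P is analytic there; z = 2 - I is therefore a simple pole and
  Res(f, z₀) = P(z₀)/Q'(z₀).

Q'(z) = 2*z - 4 + I, so Q'(2 - I) = -I.
P(2 - I) = (2 - I)*exp(-2 + I).

Res(f, 2 - I) = ((2 - I)*exp(-2 + I))/(-I) = (1 + 2*I)*exp(-2 + I)

Final answer: (1 + 2*I)*exp(-2 + I)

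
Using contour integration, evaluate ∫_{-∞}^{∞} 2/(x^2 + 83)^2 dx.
Let f(z) = 2/(z^2 + 83)^2. The denominator has no real zeros and deg Q - deg P = 4 ≥ 2, so the integral of f over the upper semicircle |z| = R tends to 0 as R → ∞. Closing the contour in the upper half-plane,
  ∫_{-∞}^{∞} f(x) dx = 2πi · Σ Res(f, z_k)  over the poles with Im z_k > 0.

Zeros of the denominator: z^2 + 83 = 0 gives z = ±sqrt(83)*I.
Upper half-plane: z = sqrt(83)*I (a pole of order 2).

Write f(z) = g(z)/(z - sqrt(83)*I)^2 with g(z) = 2/(z + sqrt(83)*I)^2. For a double pole, Res(f, z₀) = g'(z₀):
  g'(z) = -4/(z + sqrt(83)*I)^3
  Res(f, sqrt(83)*I) = g'(sqrt(83)*I) = -sqrt(83)*I/13778

∫_{-∞}^{∞} f(x) dx = 2πi · (-sqrt(83)*I/13778) = sqrt(83)*pi/6889

Final answer: sqrt(83)*pi/6889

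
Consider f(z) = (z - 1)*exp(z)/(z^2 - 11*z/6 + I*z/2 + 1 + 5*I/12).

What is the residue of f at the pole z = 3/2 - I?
Write f(z) = P(z)/Q(z) with P(z) = (z - 1)*exp(z) and Q(z) = z^2 - 11*z/6 + I*z/2 + 1 + 5*I/12.
The denominator factors as Q(z) = (z - 1/3 - I/2)*(z - 3/2 + I), so z = 3/2 - I is a simple zero of Q and P is analytic there; z = 3/2 - I is therefore a simple pole and
  Res(f, z₀) = P(z₀)/Q'(z₀).

Q'(z) = 2*z - 11/6 + I/2, so Q'(3/2 - I) = 7/6 - 3*I/2.
P(3/2 - I) = (1/2 - I)*exp(3/2 - I).

Res(f, 3/2 - I) = ((1/2 - I)*exp(3/2 - I))/(7/6 - 3*I/2) = (15/26 - 3*I/26)*exp(3/2 - I)

Final answer: (15/26 - 3*I/26)*exp(3/2 - I)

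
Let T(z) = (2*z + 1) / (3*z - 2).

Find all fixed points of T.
T(z) = z means 2*z + 1 = z*(3*z - 2), i.e.
  3*z^2 - 4*z - 1 = 0.
Discriminant: (-4)^2 - 4*(3)*(-1) = 28, so the roots are real.
  z = (4 ± sqrt(28))/(2*(3))
Fixed points: {2/3 - sqrt(7)/3, 2/3 + sqrt(7)/3}

Final answer: {2/3 - sqrt(7)/3, 2/3 + sqrt(7)/3}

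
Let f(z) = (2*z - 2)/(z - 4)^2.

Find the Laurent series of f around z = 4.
Put w = z - (4), i.e. z = w + 4. The denominator is w^2, so it suffices to rewrite the numerator in powers of w.

P(z) = 2*z - 2
P(w + 4) = 6 + 2*w

Dividing each term by w^2:
  f = 6/w^2 + 2/w

Substituting back w = z - 4:
  f(z) = 6/(z - 4)^2 + 2/(z - 4)

The series is finite because the numerator is a polynomial; the negative powers form the principal part, and the coefficient of 1/(z - 4) gives Res(f, 4) = 2.

Final answer: 6/(z - 4)^2 + 2/(z - 4)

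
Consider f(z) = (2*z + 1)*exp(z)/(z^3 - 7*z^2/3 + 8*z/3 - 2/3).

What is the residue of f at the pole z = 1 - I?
Write f(z) = P(z)/Q(z) with P(z) = (2*z + 1)*exp(z) and Q(z) = z^3 - 7*z^2/3 + 8*z/3 - 2/3.
The denominator factors as Q(z) = (z - 1 + I)*(z - 1/3)*(z - 1 - I), so z = 1 - I is a simple zero of Q and P is analytic there; z = 1 - I is therefore a simple pole and
  Res(f, z₀) = P(z₀)/Q'(z₀).

Q'(z) = 3*z^2 - 14*z/3 + 8/3, so Q'(1 - I) = -2 - 4*I/3.
P(1 - I) = (3 - 2*I)*exp(1 - I).

Res(f, 1 - I) = ((3 - 2*I)*exp(1 - I))/(-2 - 4*I/3) = (-15/26 + 18*I/13)*exp(1 - I)

Final answer: (-15/26 + 18*I/13)*exp(1 - I)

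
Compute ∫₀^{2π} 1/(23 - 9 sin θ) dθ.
Call the integral J. The integrand is 2π-periodic and we integrate over a full period, so shifting θ does not change the value (θ → θ + π/2 turns sin θ into cos θ; θ → θ + π flips the sign of the trig term). Hence
  J = ∫₀^{2π} dθ/(23 + 9 cos θ).
Put z = e^{iθ}: then cos θ = (z + 1/z)/2, dθ = dz/(iz), and z runs once counterclockwise around |z| = 1:
  J = ∮_{|z|=1} 1/(23 + 9*(z + 1/z)/2) · dz/(iz) = (2/i) ∮_{|z|=1} dz/(9*z^2 + 46*z + 9).
The roots of 9*z^2 + 46*z + 9 are z = (-23 ± sqrt(23^2 - 9^2))/9, with sqrt(448) = 8*sqrt(7); their product is 1, so only z₊ = -23/9 + 8*sqrt(7)/9 lies inside the unit circle (z₋ = -23/9 - 8*sqrt(7)/9 lies outside).
z₊ is a simple zero of q(z) = 9*z^2 + 46*z + 9, so Res(1/q, z₊) = 1/q'(z₊) with q'(z) = 18*z + 46; and q'(z₊) = 9*(z₊ - z₋) = 16*sqrt(7).
Therefore J = (2/i) · 2πi · 1/(16*sqrt(7)) = 2*pi/(8*sqrt(7)) = sqrt(7)*pi/28

Final answer: sqrt(7)*pi/28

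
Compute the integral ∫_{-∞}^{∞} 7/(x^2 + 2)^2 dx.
7*sqrt(2)*pi/8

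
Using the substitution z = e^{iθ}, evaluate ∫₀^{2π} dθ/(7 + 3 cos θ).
Let J = ∫₀^{2π} dθ/(7 + 3 cos θ).
Put z = e^{iθ}: then cos θ = (z + 1/z)/2, dθ = dz/(iz), and z runs once counterclockwise around |z| = 1:
  J = ∮_{|z|=1} 1/(7 + 3*(z + 1/z)/2) · dz/(iz) = (2/i) ∮_{|z|=1} dz/(3*z^2 + 14*z + 3).
The roots of 3*z^2 + 14*z + 3 are z = (-7 ± sqrt(7^2 - 3^2))/3, with sqrt(40) = 2*sqrt(10); their product is 1, so only z₊ = -7/3 + 2*sqrt(10)/3 lies inside the unit circle (z₋ = -7/3 - 2*sqrt(10)/3 lies outside).
z₊ is a simple zero of q(z) = 3*z^2 + 14*z + 3, so Res(1/q, z₊) = 1/q'(z₊) with q'(z) = 6*z + 14; and q'(z₊) = 3*(z₊ - z₋) = 4*sqrt(10).
Therefore J = (2/i) · 2πi · 1/(4*sqrt(10)) = 2*pi/(2*sqrt(10)) = sqrt(10)*pi/10

Final answer: sqrt(10)*pi/10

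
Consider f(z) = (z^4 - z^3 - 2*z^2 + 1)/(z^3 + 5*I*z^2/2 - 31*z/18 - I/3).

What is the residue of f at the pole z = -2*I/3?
Write f(z) = P(z)/Q(z) with P(z) = z^4 - z^3 - 2*z^2 + 1 and Q(z) = z^3 + 5*I*z^2/2 - 31*z/18 - I/3.
The denominator factors as Q(z) = (z + I/3)*(z + 3*I/2)*(z + 2*I/3), so z = -2*I/3 is a simple zero of Q and P is analytic there; z = -2*I/3 is therefore a simple pole and
  Res(f, z₀) = P(z₀)/Q'(z₀).

Q'(z) = 3*z^2 + 5*I*z - 31/18, so Q'(-2*I/3) = 5/18.
P(-2*I/3) = 169/81 - 8*I/27.

Res(f, -2*I/3) = (169/81 - 8*I/27)/(5/18) = 338/45 - 16*I/15

Final answer: 338/45 - 16*I/15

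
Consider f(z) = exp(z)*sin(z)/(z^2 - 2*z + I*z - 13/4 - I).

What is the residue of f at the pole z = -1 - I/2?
exp(-1 - I/2)*sin(1 + I/2)/4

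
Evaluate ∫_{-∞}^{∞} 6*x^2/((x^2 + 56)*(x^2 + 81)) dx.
Let f(z) = 6*z^2/((z^2 + 56)*(z^2 + 81)). The denominator has no real zeros and deg Q - deg P = 2 ≥ 2, so the integral of f over the upper semicircle |z| = R tends to 0 as R → ∞. Closing the contour in the upper half-plane,
  ∫_{-∞}^{∞} f(x) dx = 2πi · Σ Res(f, z_k)  over the poles with Im z_k > 0.

Zeros of the denominator: z^2 + 81 = 0 gives z = ±9*I; z^2 + 56 = 0 gives z = ±2*sqrt(14)*I.
Upper half-plane: z = 9*I, z = 2*sqrt(14)*I (simple).

Each pole is a simple zero of Q(z) = z^4 + 137*z^2 + 4536, so Res(f, z₀) = P(z₀)/Q'(z₀) with P(z) = 6*z^2, Q'(z) = 4*z^3 + 274*z:
  Res(f, 9*I) = (-486)/(-450*I) = -27*I/25
  Res(f, 2*sqrt(14)*I) = (-336)/(100*sqrt(14)*I) = 6*sqrt(14)*I/25

Sum of residues: 3*I*(-9 + 2*sqrt(14))/25
∫_{-∞}^{∞} f(x) dx = 2πi · (3*I*(-9 + 2*sqrt(14))/25) = 6*pi*(9 - 2*sqrt(14))/25

Final answer: 6*pi*(9 - 2*sqrt(14))/25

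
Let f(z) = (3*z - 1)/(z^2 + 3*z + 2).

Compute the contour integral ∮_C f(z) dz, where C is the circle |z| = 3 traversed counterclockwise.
By the residue theorem, ∮_C f(z) dz = 2πi · (sum of the residues of f at the poles inside |z| = 3).

The denominator factors as (z + 1)*(z + 2), so the singularities of f are simple poles at z = -1, z = -2.
  |-1|² = 1 < 9 = 3², so this pole is inside the contour.
  |-2|² = 4 < 9 = 3², so this pole is inside the contour.

With P(z) = 3*z - 1 and Q(z) = z^2 + 3*z + 2, each pole is simple, so Res(f, z₀) = P(z₀)/Q'(z₀) with Q'(z) = 2*z + 3.
  Res(f, -1) = P(-1)/Q'(-1) = (-4)/(1) = -4
  Res(f, -2) = P(-2)/Q'(-2) = (-7)/(-1) = 7

Sum of residues inside C: 3
∮_C f(z) dz = 2πi · (3) = 6*I*pi

Final answer: 6*I*pi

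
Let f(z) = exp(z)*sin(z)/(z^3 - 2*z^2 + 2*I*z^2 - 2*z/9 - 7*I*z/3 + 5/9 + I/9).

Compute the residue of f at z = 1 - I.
Write f(z) = P(z)/Q(z) with P(z) = exp(z)*sin(z) and Q(z) = z^3 - 2*z^2 + 2*I*z^2 - 2*z/9 - 7*I*z/3 + 5/9 + I/9.
The denominator factors as Q(z) = (z - 1 + I)*(z - 1 + 2*I/3)*(z + I/3), so z = 1 - I is a simple zero of Q and P is analytic there; z = 1 - I is therefore a simple pole and
  Res(f, z₀) = P(z₀)/Q'(z₀).

Q'(z) = 3*z^2 - 4*z + 4*I*z - 2/9 - 7*I/3, so Q'(1 - I) = -2/9 - I/3.
P(1 - I) = exp(1 - I)*sin(1 - I).

Res(f, 1 - I) = (exp(1 - I)*sin(1 - I))/(-2/9 - I/3) = (-18/13 + 27*I/13)*exp(1 - I)*sin(1 - I)

Final answer: (-18/13 + 27*I/13)*exp(1 - I)*sin(1 - I)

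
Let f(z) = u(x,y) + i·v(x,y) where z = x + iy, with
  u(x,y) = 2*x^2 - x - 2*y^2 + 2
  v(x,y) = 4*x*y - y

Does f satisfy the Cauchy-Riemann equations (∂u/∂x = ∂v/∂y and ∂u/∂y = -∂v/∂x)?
∂u/∂x = 4*x - 1
∂v/∂y = 4*x - 1
∂u/∂y = -4*y
∂v/∂x = 4*y
∂u/∂x = ∂v/∂y and ∂u/∂y = -∂v/∂x hold identically; f is analytic.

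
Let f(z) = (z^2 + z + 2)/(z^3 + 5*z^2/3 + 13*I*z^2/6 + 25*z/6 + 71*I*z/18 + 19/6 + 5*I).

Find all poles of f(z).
The singularities of f are the zeros of the denominator. Factoring,
  z^3 + 5*z^2/3 + 13*I*z^2/6 + 25*z/6 + 71*I*z/18 + 19/6 + 5*I = (z + 3*I)*(z + 1 + 2*I/3)*(z + 2/3 - 3*I/2)
so the candidates are z = -3*I, z = -1 - 2*I/3, z = -2/3 + 3*I/2.

Check the numerator P(z) = z^2 + z + 2 at each one:
  P(-3*I) = -7 - 3*I ≠ 0, so z = -3*I is a (simple) pole.
  P(-1 - 2*I/3) = 14/9 + 2*I/3 ≠ 0, so z = -1 - 2*I/3 is a (simple) pole.
  P(-2/3 + 3*I/2) = -17/36 - I/2 ≠ 0, so z = -2/3 + 3*I/2 is a (simple) pole.

Poles of f: {-1 - 2*I/3, -2/3 + 3*I/2, -3*I}

Final answer: {-1 - 2*I/3, -2/3 + 3*I/2, -3*I}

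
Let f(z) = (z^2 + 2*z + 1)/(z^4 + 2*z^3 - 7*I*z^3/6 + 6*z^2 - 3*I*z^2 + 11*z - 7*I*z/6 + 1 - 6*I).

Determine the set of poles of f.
The singularities of f are the zeros of the denominator. Factoring,
  z^4 + 2*z^3 - 7*I*z^3/6 + 6*z^2 - 3*I*z^2 + 11*z - 7*I*z/6 + 1 - 6*I = (z - 3*I)*(z + 2 + I/3)*(z - I/2)*(z + 2*I)
so the candidates are z = 3*I, z = -2 - I/3, z = I/2, z = -2*I.

Check the numerator P(z) = z^2 + 2*z + 1 at each one:
  P(3*I) = -8 + 6*I ≠ 0, so z = 3*I is a (simple) pole.
  P(-2 - I/3) = 8/9 + 2*I/3 ≠ 0, so z = -2 - I/3 is a (simple) pole.
  P(I/2) = 3/4 + I ≠ 0, so z = I/2 is a (simple) pole.
  P(-2*I) = -3 - 4*I ≠ 0, so z = -2*I is a (simple) pole.

Poles of f: {-2 - I/3, -2*I, I/2, 3*I}

Final answer: {-2 - I/3, -2*I, I/2, 3*I}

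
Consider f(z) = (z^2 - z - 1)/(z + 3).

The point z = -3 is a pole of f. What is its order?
Factor the denominator:
  z + 3 = (z + 3)

The numerator P(z) = z^2 - z - 1 has P(-3) = 11 ≠ 0, so no factor of (z + 3) cancels.
Near z = -3 we can therefore write f(z) = g(z)/(z + 3) with g analytic at -3 and g(-3) ≠ 0 (g is just the numerator).

Hence z = -3 is a pole of order 1.

Final answer: 1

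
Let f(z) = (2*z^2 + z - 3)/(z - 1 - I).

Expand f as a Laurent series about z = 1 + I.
(-2 + 5*I)/(z - 1 - I) + 5 + 4*I + 2*(z - 1 - I)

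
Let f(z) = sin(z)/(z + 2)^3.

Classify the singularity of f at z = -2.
Write f(z) = g(z)/(z + 2)^3 with g(z) = sin(z).
g is entire and g(-2) = -sin(2) ≠ 0, so no factor of (z + 2) cancels: the Laurent expansion of f about z = -2 starts at the power -3, i.e. lim_{z→z₀} (z - z₀)^3 f(z) = -sin(2) is finite and nonzero.
So z = -2 is a pole of order 3.

Final answer: pole of order 3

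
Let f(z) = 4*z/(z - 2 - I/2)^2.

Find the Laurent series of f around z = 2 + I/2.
(8 + 2*I)/(z - 2 - I/2)^2 + 4/(z - 2 - I/2)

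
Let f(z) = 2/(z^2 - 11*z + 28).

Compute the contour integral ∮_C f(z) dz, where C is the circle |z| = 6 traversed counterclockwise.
By the residue theorem, ∮_C f(z) dz = 2πi · (sum of the residues of f at the poles inside |z| = 6).

The denominator factors as (z - 7)*(z - 4), so the singularities of f are simple poles at z = 7, z = 4.
  |7|² = 49 > 36 = 6², so this pole is outside the contour.
  |4|² = 16 < 36 = 6², so this pole is inside the contour.

With P(z) = 2 and Q(z) = z^2 - 11*z + 28, each pole is simple, so Res(f, z₀) = P(z₀)/Q'(z₀) with Q'(z) = 2*z - 11.
  Res(f, 4) = P(4)/Q'(4) = (2)/(-3) = -2/3

∮_C f(z) dz = 2πi · (-2/3) = -4*I*pi/3

Final answer: -4*I*pi/3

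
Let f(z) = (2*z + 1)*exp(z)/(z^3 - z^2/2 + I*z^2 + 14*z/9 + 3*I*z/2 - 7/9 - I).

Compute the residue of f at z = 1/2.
Write f(z) = P(z)/Q(z) with P(z) = (2*z + 1)*exp(z) and Q(z) = z^3 - z^2/2 + I*z^2 + 14*z/9 + 3*I*z/2 - 7/9 - I.
The denominator factors as Q(z) = (z + 2/3 - I)*(z - 2/3 + 2*I)*(z - 1/2), so z = 1/2 is a simple zero of Q and P is analytic there; z = 1/2 is therefore a simple pole and
  Res(f, z₀) = P(z₀)/Q'(z₀).

Q'(z) = 3*z^2 - z + 2*I*z + 14/9 + 3*I/2, so Q'(1/2) = 65/36 + 5*I/2.
P(1/2) = 2*exp(1/2).

Res(f, 1/2) = (2*exp(1/2))/(65/36 + 5*I/2) = (936/2465 - 1296*I/2465)*exp(1/2)

Final answer: (936/2465 - 1296*I/2465)*exp(1/2)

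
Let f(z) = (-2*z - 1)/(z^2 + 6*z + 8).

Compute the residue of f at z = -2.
Write f(z) = P(z)/Q(z) with P(z) = -2*z - 1 and Q(z) = z^2 + 6*z + 8.
The denominator factors as Q(z) = (z + 4)*(z + 2), so z = -2 is a simple zero of Q and P is analytic there; z = -2 is therefore a simple pole and
  Res(f, z₀) = P(z₀)/Q'(z₀).

Q'(z) = 2*z + 6, so Q'(-2) = 2.
P(-2) = 3.

Res(f, -2) = (3)/(2) = 3/2

Final answer: 3/2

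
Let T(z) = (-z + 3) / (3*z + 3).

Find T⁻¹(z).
(-3*z + 3)/(3*z + 1)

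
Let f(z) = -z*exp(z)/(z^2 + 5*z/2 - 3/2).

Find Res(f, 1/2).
Write f(z) = P(z)/Q(z) with P(z) = -z*exp(z) and Q(z) = z^2 + 5*z/2 - 3/2.
The denominator factors as Q(z) = (z - 1/2)*(z + 3), so z = 1/2 is a simple zero of Q and P is analytic there; z = 1/2 is therefore a simple pole and
  Res(f, z₀) = P(z₀)/Q'(z₀).

Q'(z) = 2*z + 5/2, so Q'(1/2) = 7/2.
P(1/2) = -exp(1/2)/2.

Res(f, 1/2) = (-exp(1/2)/2)/(7/2) = -exp(1/2)/7

Final answer: -exp(1/2)/7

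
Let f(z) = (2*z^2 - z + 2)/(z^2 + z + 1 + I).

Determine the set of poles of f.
The singularities of f are the zeros of the denominator. Factoring,
  z^2 + z + 1 + I = (z + 1 - I)*(z + I)
so the candidates are z = -1 + I, z = -I.

Check the numerator P(z) = 2*z^2 - z + 2 at each one:
  P(-1 + I) = 3 - 5*I ≠ 0, so z = -1 + I is a (simple) pole.
  P(-I) = I ≠ 0, so z = -I is a (simple) pole.

Poles of f: {-1 + I, -I}

Final answer: {-1 + I, -I}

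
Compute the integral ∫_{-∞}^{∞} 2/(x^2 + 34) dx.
Let f(z) = 2/(z^2 + 34). The denominator has no real zeros and deg Q - deg P = 2 ≥ 2, so the integral of f over the upper semicircle |z| = R tends to 0 as R → ∞. Closing the contour in the upper half-plane,
  ∫_{-∞}^{∞} f(x) dx = 2πi · Σ Res(f, z_k)  over the poles with Im z_k > 0.

Zeros of the denominator: z^2 + 34 = 0 gives z = ±sqrt(34)*I.
Upper half-plane: z = sqrt(34)*I (simple).

Each pole is a simple zero of Q(z) = z^2 + 34, so Res(f, z₀) = P(z₀)/Q'(z₀) with P(z) = 2, Q'(z) = 2*z:
  Res(f, sqrt(34)*I) = (2)/(2*sqrt(34)*I) = -sqrt(34)*I/34

∫_{-∞}^{∞} f(x) dx = 2πi · (-sqrt(34)*I/34) = sqrt(34)*pi/17

Final answer: sqrt(34)*pi/17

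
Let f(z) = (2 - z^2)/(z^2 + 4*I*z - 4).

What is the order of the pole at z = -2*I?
Factor the denominator:
  z^2 + 4*I*z - 4 = (z + 2*I)^2

The numerator P(z) = 2 - z^2 has P(-2*I) = 6 ≠ 0, so no factor of (z + 2*I) cancels.
Near z = -2*I we can therefore write f(z) = g(z)/(z + 2*I)^2 with g analytic at -2*I and g(-2*I) ≠ 0 (g is just the numerator).

Hence z = -2*I is a pole of order 2.

Final answer: 2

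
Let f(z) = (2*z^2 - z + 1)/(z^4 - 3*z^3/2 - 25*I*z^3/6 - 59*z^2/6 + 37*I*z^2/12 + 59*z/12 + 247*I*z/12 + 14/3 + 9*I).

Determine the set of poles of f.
The singularities of f are the zeros of the denominator. Factoring,
  z^4 - 3*z^3/2 - 25*I*z^3/6 - 59*z^2/6 + 37*I*z^2/12 + 59*z/12 + 247*I*z/12 + 14/3 + 9*I = (z + 2 - 2*I/3)*(z - 3 - I/2)*(z + 1/2)*(z - 1 - 3*I)
so the candidates are z = -2 + 2*I/3, z = 3 + I/2, z = -1/2, z = 1 + 3*I.

Check the numerator P(z) = 2*z^2 - z + 1 at each one:
  P(-2 + 2*I/3) = 91/9 - 6*I ≠ 0, so z = -2 + 2*I/3 is a (simple) pole.
  P(3 + I/2) = 31/2 + 11*I/2 ≠ 0, so z = 3 + I/2 is a (simple) pole.
  P(-1/2) = 2 ≠ 0, so z = -1/2 is a (simple) pole.
  P(1 + 3*I) = -16 + 9*I ≠ 0, so z = 1 + 3*I is a (simple) pole.

Poles of f: {-2 + 2*I/3, -1/2, 1 + 3*I, 3 + I/2}

Final answer: {-2 + 2*I/3, -1/2, 1 + 3*I, 3 + I/2}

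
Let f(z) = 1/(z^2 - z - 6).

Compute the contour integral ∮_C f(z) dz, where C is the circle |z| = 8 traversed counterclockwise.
By the residue theorem, ∮_C f(z) dz = 2πi · (sum of the residues of f at the poles inside |z| = 8).

The denominator factors as (z + 2)*(z - 3), so the singularities of f are simple poles at z = -2, z = 3.
  |-2|² = 4 < 64 = 8², so this pole is inside the contour.
  |3|² = 9 < 64 = 8², so this pole is inside the contour.

With P(z) = 1 and Q(z) = z^2 - z - 6, each pole is simple, so Res(f, z₀) = P(z₀)/Q'(z₀) with Q'(z) = 2*z - 1.
  Res(f, -2) = P(-2)/Q'(-2) = (1)/(-5) = -1/5
  Res(f, 3) = P(3)/Q'(3) = (1)/(5) = 1/5

Sum of residues inside C: 0
∮_C f(z) dz = 2πi · (0) = 0

Final answer: 0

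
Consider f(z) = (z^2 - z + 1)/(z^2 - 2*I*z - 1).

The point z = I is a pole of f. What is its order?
2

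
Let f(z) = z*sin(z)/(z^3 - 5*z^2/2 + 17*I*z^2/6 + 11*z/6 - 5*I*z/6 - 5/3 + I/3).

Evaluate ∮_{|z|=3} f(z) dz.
pi*(186/493 - 30*I/493)*sin(1/2 - I/2) + pi*(900/4553 + 708*I/4553)*sinh(2/3)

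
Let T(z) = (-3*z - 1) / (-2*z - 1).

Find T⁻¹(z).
(-z + 1)/(2*z - 3)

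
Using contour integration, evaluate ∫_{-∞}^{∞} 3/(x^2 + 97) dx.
3*sqrt(97)*pi/97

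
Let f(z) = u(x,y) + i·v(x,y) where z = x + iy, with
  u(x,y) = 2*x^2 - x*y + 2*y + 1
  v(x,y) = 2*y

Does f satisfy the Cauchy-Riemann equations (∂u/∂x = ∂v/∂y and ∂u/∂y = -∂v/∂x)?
∂u/∂x = 4*x - y
∂v/∂y = 2
∂u/∂y = 2 - x
∂v/∂x = 0
∂u/∂x ≠ ∂v/∂y and ∂u/∂y ≠ -∂v/∂x; the Cauchy-Riemann equations are not satisfied, so f is not analytic.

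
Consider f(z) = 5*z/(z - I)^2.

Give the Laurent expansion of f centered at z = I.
5*I/(z - I)^2 + 5/(z - I)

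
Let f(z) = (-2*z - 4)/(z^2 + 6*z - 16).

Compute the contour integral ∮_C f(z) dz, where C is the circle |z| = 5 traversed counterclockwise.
-8*I*pi/5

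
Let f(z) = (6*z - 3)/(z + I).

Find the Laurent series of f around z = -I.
Put w = z - (-I), i.e. z = w - I. The denominator is w, so it suffices to rewrite the numerator in powers of w.

P(z) = 6*z - 3
P(w - I) = -3 - 6*I + 6*w

Dividing each term by w:
  f = (-3 - 6*I)/w + 6

Substituting back w = z + I:
  f(z) = (-3 - 6*I)/(z + I) + 6

The series is finite because the numerator is a polynomial; the negative powers form the principal part, and the coefficient of 1/(z + I) gives Res(f, -I) = -3 - 6*I.

Final answer: (-3 - 6*I)/(z + I) + 6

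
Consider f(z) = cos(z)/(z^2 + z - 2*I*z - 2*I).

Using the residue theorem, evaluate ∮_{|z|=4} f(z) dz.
pi*(-4/5 - 2*I/5)*cos(1) + pi*(4/5 + 2*I/5)*cosh(2)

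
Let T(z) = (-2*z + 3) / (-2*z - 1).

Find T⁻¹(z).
(-z - 3)/(2*z - 2)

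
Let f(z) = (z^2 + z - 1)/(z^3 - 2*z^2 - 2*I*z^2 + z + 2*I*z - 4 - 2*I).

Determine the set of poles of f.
The singularities of f are the zeros of the denominator. Factoring,
  z^3 - 2*z^2 - 2*I*z^2 + z + 2*I*z - 4 - 2*I = (z + I)*(z - 2*I)*(z - 2 - I)
so the candidates are z = -I, z = 2*I, z = 2 + I.

Check the numerator P(z) = z^2 + z - 1 at each one:
  P(-I) = -2 - I ≠ 0, so z = -I is a (simple) pole.
  P(2*I) = -5 + 2*I ≠ 0, so z = 2*I is a (simple) pole.
  P(2 + I) = 4 + 5*I ≠ 0, so z = 2 + I is a (simple) pole.

Poles of f: {-I, 2*I, 2 + I}

Final answer: {-I, 2*I, 2 + I}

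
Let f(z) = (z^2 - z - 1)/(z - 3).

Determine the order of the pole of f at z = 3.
1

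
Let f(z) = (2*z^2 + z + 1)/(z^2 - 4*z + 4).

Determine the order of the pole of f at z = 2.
2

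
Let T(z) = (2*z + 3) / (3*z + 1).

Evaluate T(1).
Substitute z = 1:
  numerator:   2*(1) + 3 = 5
  denominator: 3*(1) + 1 = 4
T(1) = (5)/(4) = 5/4

Final answer: 5/4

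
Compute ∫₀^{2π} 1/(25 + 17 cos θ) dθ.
sqrt(21)*pi/42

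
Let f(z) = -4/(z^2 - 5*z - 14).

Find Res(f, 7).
-4/9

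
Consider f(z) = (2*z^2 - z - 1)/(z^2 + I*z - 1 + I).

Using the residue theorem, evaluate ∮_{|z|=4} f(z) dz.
pi*(4 - 2*I)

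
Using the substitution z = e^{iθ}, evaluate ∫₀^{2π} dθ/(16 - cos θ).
Call the integral J. The integrand is 2π-periodic and we integrate over a full period, so shifting θ does not change the value (θ → θ + π flips the sign of the trig term). Hence
  J = ∫₀^{2π} dθ/(16 + cos θ).
Put z = e^{iθ}: then cos θ = (z + 1/z)/2, dθ = dz/(iz), and z runs once counterclockwise around |z| = 1:
  J = ∮_{|z|=1} 1/(16 + (z + 1/z)/2) · dz/(iz) = (2/i) ∮_{|z|=1} dz/(z^2 + 32*z + 1).
The roots of z^2 + 32*z + 1 are z = (-16 ± sqrt(16^2 - 1^2)), with sqrt(255) = sqrt(255); their product is 1, so only z₊ = -16 + sqrt(255) lies inside the unit circle (z₋ = -16 - sqrt(255) lies outside).
z₊ is a simple zero of q(z) = z^2 + 32*z + 1, so Res(1/q, z₊) = 1/q'(z₊) with q'(z) = 2*z + 32; and q'(z₊) = (z₊ - z₋) = 2*sqrt(255).
Therefore J = (2/i) · 2πi · 1/(2*sqrt(255)) = 2*pi/(sqrt(255)) = 2*sqrt(255)*pi/255

Final answer: 2*sqrt(255)*pi/255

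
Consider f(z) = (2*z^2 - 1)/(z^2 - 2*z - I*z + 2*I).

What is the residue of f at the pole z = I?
Write f(z) = P(z)/Q(z) with P(z) = 2*z^2 - 1 and Q(z) = z^2 - 2*z - I*z + 2*I.
The denominator factors as Q(z) = (z - 2)*(z - I), so z = I is a simple zero of Q and P is analytic there; z = I is therefore a simple pole and
  Res(f, z₀) = P(z₀)/Q'(z₀).

Q'(z) = 2*z - 2 - I, so Q'(I) = -2 + I.
P(I) = -3.

Res(f, I) = (-3)/(-2 + I) = 6/5 + 3*I/5

Final answer: 6/5 + 3*I/5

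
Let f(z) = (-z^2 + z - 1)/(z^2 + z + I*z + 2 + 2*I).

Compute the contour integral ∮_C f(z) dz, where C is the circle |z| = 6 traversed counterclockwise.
By the residue theorem, ∮_C f(z) dz = 2πi · (sum of the residues of f at the poles inside |z| = 6).

The denominator factors as (z + 1 - I)*(z + 2*I), so the singularities of f are simple poles at z = -1 + I, z = -2*I.
  |-1 + I|² = 2 < 36 = 6², so this pole is inside the contour.
  |-2*I|² = 4 < 36 = 6², so this pole is inside the contour.

With P(z) = -z^2 + z - 1 and Q(z) = z^2 + z + I*z + 2 + 2*I, each pole is simple, so Res(f, z₀) = P(z₀)/Q'(z₀) with Q'(z) = 2*z + 1 + I.
  Res(f, -1 + I) = P(-1 + I)/Q'(-1 + I) = (-2 + 3*I)/(-1 + 3*I) = 11/10 + 3*I/10
  Res(f, -2*I) = P(-2*I)/Q'(-2*I) = (3 - 2*I)/(1 - 3*I) = 9/10 + 7*I/10

Sum of residues inside C: 2 + I
∮_C f(z) dz = 2πi · (2 + I) = pi*(-2 + 4*I)

Final answer: pi*(-2 + 4*I)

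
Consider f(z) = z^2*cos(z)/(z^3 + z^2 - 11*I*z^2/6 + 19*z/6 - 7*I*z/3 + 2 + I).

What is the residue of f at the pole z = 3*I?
Write f(z) = P(z)/Q(z) with P(z) = z^2*cos(z) and Q(z) = z^3 + z^2 - 11*I*z^2/6 + 19*z/6 - 7*I*z/3 + 2 + I.
The denominator factors as Q(z) = (z - 3*I)*(z + 1 + I/2)*(z + 2*I/3), so z = 3*I is a simple zero of Q and P is analytic there; z = 3*I is therefore a simple pole and
  Res(f, z₀) = P(z₀)/Q'(z₀).

Q'(z) = 3*z^2 + 2*z - 11*I*z/3 + 19/6 - 7*I/3, so Q'(3*I) = -77/6 + 11*I/3.
P(3*I) = -9*cosh(3).

Res(f, 3*I) = (-9*cosh(3))/(-77/6 + 11*I/3) = (378/583 + 108*I/583)*cosh(3)

Final answer: (378/583 + 108*I/583)*cosh(3)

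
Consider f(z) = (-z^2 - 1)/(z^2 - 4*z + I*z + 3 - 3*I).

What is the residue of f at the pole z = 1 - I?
Write f(z) = P(z)/Q(z) with P(z) = -z^2 - 1 and Q(z) = z^2 - 4*z + I*z + 3 - 3*I.
The denominator factors as Q(z) = (z - 1 + I)*(z - 3), so z = 1 - I is a simple zero of Q and P is analytic there; z = 1 - I is therefore a simple pole and
  Res(f, z₀) = P(z₀)/Q'(z₀).

Q'(z) = 2*z - 4 + I, so Q'(1 - I) = -2 - I.
P(1 - I) = -1 + 2*I.

Res(f, 1 - I) = (-1 + 2*I)/(-2 - I) = -I

Final answer: -I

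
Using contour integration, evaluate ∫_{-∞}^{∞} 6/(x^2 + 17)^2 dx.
3*sqrt(17)*pi/289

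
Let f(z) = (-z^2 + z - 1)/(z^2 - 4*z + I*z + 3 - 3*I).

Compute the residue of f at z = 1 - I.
-1/5 - 2*I/5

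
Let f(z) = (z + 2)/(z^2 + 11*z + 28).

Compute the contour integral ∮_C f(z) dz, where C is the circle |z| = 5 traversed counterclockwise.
-4*I*pi/3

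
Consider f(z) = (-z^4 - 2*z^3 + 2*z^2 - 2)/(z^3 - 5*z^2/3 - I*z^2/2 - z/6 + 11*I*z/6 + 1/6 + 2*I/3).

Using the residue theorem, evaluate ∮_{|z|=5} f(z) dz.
By the residue theorem, ∮_C f(z) dz = 2πi · (sum of the residues of f at the poles inside |z| = 5).

The denominator factors as (z - I)*(z - 2 + I/2)*(z + 1/3), so the singularities of f are simple poles at z = I, z = 2 - I/2, z = -1/3.
  |I|² = 1 < 25 = 5², so this pole is inside the contour.
  |2 - I/2|² = 17/4 < 25 = 5², so this pole is inside the contour.
  |-1/3|² = 1/9 < 25 = 5², so this pole is inside the contour.

With P(z) = -z^4 - 2*z^3 + 2*z^2 - 2 and Q(z) = z^3 - 5*z^2/3 - I*z^2/2 - z/6 + 11*I*z/6 + 1/6 + 2*I/3, each pole is simple, so Res(f, z₀) = P(z₀)/Q'(z₀) with Q'(z) = 3*z^2 - 10*z/3 - I*z - 1/6 + 11*I/6.
  Res(f, I) = P(I)/Q'(I) = (-5 + 2*I)/(-13/6 - 3*I/2) = 141/125 - 213*I/125
  Res(f, 2 - I/2) = P(2 - I/2)/Q'(2 - I/2) = (-281/16 + 91*I/4)/(47/12 - 9*I/2) = -98589/20500 + 2901*I/10250
  Res(f, -1/3) = P(-1/3)/Q'(-1/3) = (-139/81)/(23/18 + 13*I/6) = -3197/9225 + 1807*I/3075

Sum of residues inside C: -145/36 - 5*I/6
∮_C f(z) dz = 2πi · (-145/36 - 5*I/6) = pi*(5/3 - 145*I/18)

Final answer: pi*(5/3 - 145*I/18)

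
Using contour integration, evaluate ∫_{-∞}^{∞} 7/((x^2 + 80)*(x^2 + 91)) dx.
Let f(z) = 7/((z^2 + 80)*(z^2 + 91)). The denominator has no real zeros and deg Q - deg P = 4 ≥ 2, so the integral of f over the upper semicircle |z| = R tends to 0 as R → ∞. Closing the contour in the upper half-plane,
  ∫_{-∞}^{∞} f(x) dx = 2πi · Σ Res(f, z_k)  over the poles with Im z_k > 0.

Zeros of the denominator: z^2 + 91 = 0 gives z = ±sqrt(91)*I; z^2 + 80 = 0 gives z = ±4*sqrt(5)*I.
Upper half-plane: z = 4*sqrt(5)*I, z = sqrt(91)*I (simple).

Each pole is a simple zero of Q(z) = z^4 + 171*z^2 + 7280, so Res(f, z₀) = P(z₀)/Q'(z₀) with P(z) = 7, Q'(z) = 4*z^3 + 342*z:
  Res(f, 4*sqrt(5)*I) = (7)/(88*sqrt(5)*I) = -7*sqrt(5)*I/440
  Res(f, sqrt(91)*I) = (7)/(-22*sqrt(91)*I) = sqrt(91)*I/286

Sum of residues: I*(-91*sqrt(5) + 20*sqrt(91))/5720
∫_{-∞}^{∞} f(x) dx = 2πi · (I*(-91*sqrt(5) + 20*sqrt(91))/5720) = pi*(-20*sqrt(91) + 91*sqrt(5))/2860

Final answer: pi*(-20*sqrt(91) + 91*sqrt(5))/2860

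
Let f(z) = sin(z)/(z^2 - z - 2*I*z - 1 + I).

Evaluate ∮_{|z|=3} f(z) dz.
By the residue theorem, ∮_C f(z) dz = 2πi · (sum of the residues of f at the poles inside |z| = 3).

The denominator factors as (z - I)*(z - 1 - I), so the singularities of f are simple poles at z = I, z = 1 + I.
  |I|² = 1 < 9 = 3², so this pole is inside the contour.
  |1 + I|² = 2 < 9 = 3², so this pole is inside the contour.

With P(z) = sin(z) and Q(z) = z^2 - z - 2*I*z - 1 + I, each pole is simple, so Res(f, z₀) = P(z₀)/Q'(z₀) with Q'(z) = 2*z - 1 - 2*I.
  Res(f, I) = P(I)/Q'(I) = (I*sinh(1))/(-1) = -I*sinh(1)
  Res(f, 1 + I) = P(1 + I)/Q'(1 + I) = (sin(1 + I))/(1) = sin(1 + I)

Sum of residues inside C: -I*sinh(1) + sin(1 + I)
∮_C f(z) dz = 2πi · (-I*sinh(1) + sin(1 + I)) = 2*pi*sinh(1) + 2*I*pi*sin(1 + I)

Final answer: 2*pi*sinh(1) + 2*I*pi*sin(1 + I)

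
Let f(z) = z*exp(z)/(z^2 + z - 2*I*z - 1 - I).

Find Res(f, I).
I*exp(I)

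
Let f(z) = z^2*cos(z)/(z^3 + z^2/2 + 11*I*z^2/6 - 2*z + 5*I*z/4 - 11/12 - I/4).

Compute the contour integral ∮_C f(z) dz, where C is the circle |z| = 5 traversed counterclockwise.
pi*(387/485 - 119*I/485)*cos(1/2 + I/3) + pi*(1536/1649 + 1200*I/1649)*cos(1 - I) + pi*(-147/85 + 129*I/85)*cos(1 + I/2)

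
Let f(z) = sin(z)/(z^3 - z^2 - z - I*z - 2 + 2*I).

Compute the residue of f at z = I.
(-3/25 - 4*I/25)*sinh(1)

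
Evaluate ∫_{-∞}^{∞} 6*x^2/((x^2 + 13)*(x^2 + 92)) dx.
6*pi*(-sqrt(13) + 2*sqrt(23))/79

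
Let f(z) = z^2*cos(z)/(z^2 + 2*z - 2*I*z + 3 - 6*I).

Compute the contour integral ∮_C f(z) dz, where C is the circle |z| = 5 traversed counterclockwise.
pi*(-18/5 - 9*I/5)*cosh(3) + pi*(-2/5 - 11*I/5)*cos(2 + I)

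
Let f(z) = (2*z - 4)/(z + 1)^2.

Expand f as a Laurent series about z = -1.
Put w = z - (-1), i.e. z = w - 1. The denominator is w^2, so it suffices to rewrite the numerator in powers of w.

P(z) = 2*z - 4
P(w - 1) = -6 + 2*w

Dividing each term by w^2:
  f = -6/w^2 + 2/w

Substituting back w = z + 1:
  f(z) = -6/(z + 1)^2 + 2/(z + 1)

The series is finite because the numerator is a polynomial; the negative powers form the principal part, and the coefficient of 1/(z + 1) gives Res(f, -1) = 2.

Final answer: -6/(z + 1)^2 + 2/(z + 1)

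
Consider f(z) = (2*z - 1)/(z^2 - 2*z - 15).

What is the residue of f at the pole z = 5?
9/8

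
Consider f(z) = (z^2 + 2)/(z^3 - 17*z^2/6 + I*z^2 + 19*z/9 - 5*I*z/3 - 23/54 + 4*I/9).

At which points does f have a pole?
The singularities of f are the zeros of the denominator. Factoring,
  z^3 - 17*z^2/6 + I*z^2 + 19*z/9 - 5*I*z/3 - 23/54 + 4*I/9 = (z - 1 + 2*I/3)*(z - 3/2 + I/3)*(z - 1/3)
so the candidates are z = 1 - 2*I/3, z = 3/2 - I/3, z = 1/3.

Check the numerator P(z) = z^2 + 2 at each one:
  P(1 - 2*I/3) = 23/9 - 4*I/3 ≠ 0, so z = 1 - 2*I/3 is a (simple) pole.
  P(3/2 - I/3) = 149/36 - I ≠ 0, so z = 3/2 - I/3 is a (simple) pole.
  P(1/3) = 19/9 ≠ 0, so z = 1/3 is a (simple) pole.

Poles of f: {1/3, 1 - 2*I/3, 3/2 - I/3}

Final answer: {1/3, 1 - 2*I/3, 3/2 - I/3}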